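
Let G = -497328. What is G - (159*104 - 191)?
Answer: -513673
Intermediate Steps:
G - (159*104 - 191) = -497328 - (159*104 - 191) = -497328 - (16536 - 191) = -497328 - 1*16345 = -497328 - 16345 = -513673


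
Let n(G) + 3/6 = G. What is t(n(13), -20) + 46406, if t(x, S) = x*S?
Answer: 46156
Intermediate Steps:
n(G) = -1/2 + G
t(x, S) = S*x
t(n(13), -20) + 46406 = -20*(-1/2 + 13) + 46406 = -20*25/2 + 46406 = -250 + 46406 = 46156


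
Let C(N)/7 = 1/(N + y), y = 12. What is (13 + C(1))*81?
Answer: 14256/13 ≈ 1096.6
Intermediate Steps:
C(N) = 7/(12 + N) (C(N) = 7/(N + 12) = 7/(12 + N))
(13 + C(1))*81 = (13 + 7/(12 + 1))*81 = (13 + 7/13)*81 = (176/13)*81 = 14256/13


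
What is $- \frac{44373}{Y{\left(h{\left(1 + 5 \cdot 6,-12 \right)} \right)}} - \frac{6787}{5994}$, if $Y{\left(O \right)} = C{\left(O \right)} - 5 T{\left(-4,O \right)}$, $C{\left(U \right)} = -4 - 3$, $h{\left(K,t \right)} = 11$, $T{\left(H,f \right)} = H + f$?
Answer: $\frac{3162937}{2997} \approx 1055.4$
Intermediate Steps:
$C{\left(U \right)} = -7$ ($C{\left(U \right)} = -4 - 3 = -7$)
$Y{\left(O \right)} = 13 - 5 O$ ($Y{\left(O \right)} = -7 - 5 \left(-4 + O\right) = -7 - \left(-20 + 5 O\right) = 13 - 5 O$)
$- \frac{44373}{Y{\left(h{\left(1 + 5 \cdot 6,-12 \right)} \right)}} - \frac{6787}{5994} = - \frac{44373}{13 - 55} - \frac{6787}{5994} = - \frac{44373}{-42} - \frac{6787}{5994} = \left(-44373\right) \left(- \frac{1}{42}\right) - \frac{6787}{5994} = \frac{2113}{2} - \frac{6787}{5994} = \frac{3162937}{2997}$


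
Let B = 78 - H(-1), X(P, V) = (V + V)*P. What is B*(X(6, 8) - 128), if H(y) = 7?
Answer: -2272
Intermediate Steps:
X(P, V) = 2*P*V (X(P, V) = (2*V)*P = 2*P*V)
B = 71 (B = 78 - 1*7 = 78 - 7 = 71)
B*(X(6, 8) - 128) = 71*(2*6*8 - 128) = 71*(96 - 128) = 71*(-32) = -2272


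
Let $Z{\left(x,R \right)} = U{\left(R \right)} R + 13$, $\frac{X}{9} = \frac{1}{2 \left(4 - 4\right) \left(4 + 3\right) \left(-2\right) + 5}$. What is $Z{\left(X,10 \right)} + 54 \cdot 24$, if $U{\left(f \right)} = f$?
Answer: $1409$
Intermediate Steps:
$X = \frac{9}{5}$ ($X = \frac{9}{2 \left(4 - 4\right) \left(4 + 3\right) \left(-2\right) + 5} = \frac{9}{2 \cdot 0 \cdot 7 \left(-2\right) + 5} = \frac{9}{2 \cdot 0 \left(-2\right) + 5} = \frac{9}{0 \left(-2\right) + 5} = \frac{9}{0 + 5} = \frac{9}{5} \approx 1.8$)
$Z{\left(x,R \right)} = 13 + R^{2}$ ($Z{\left(x,R \right)} = R R + 13 = R^{2} + 13 = 13 + R^{2}$)
$Z{\left(X,10 \right)} + 54 \cdot 24 = \left(13 + 10^{2}\right) + 54 \cdot 24 = \left(13 + 100\right) + 1296 = 113 + 1296 = 1409$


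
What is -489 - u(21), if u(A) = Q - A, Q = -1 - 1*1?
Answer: -466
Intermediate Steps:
Q = -2 (Q = -1 - 1 = -2)
u(A) = -2 - A
-489 - u(21) = -489 - (-2 - 1*21) = -489 - (-2 - 21) = -489 - 1*(-23) = -489 + 23 = -466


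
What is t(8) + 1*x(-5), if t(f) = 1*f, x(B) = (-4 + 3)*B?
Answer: 13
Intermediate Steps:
x(B) = -B
t(f) = f
t(8) + 1*x(-5) = 8 + 1*(-1*(-5)) = 8 + 1*5 = 8 + 5 = 13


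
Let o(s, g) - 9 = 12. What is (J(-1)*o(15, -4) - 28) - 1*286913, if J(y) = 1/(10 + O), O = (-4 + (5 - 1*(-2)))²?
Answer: -5451858/19 ≈ -2.8694e+5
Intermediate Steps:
O = 9 (O = (-4 + (5 + 2))² = (-4 + 7)² = 3² = 9)
o(s, g) = 21 (o(s, g) = 9 + 12 = 21)
J(y) = 1/19 (J(y) = 1/(10 + 9) = 1/19)
(J(-1)*o(15, -4) - 28) - 1*286913 = ((1/19)*21 - 28) - 1*286913 = (21/19 - 28) - 286913 = -511/19 - 286913 = -5451858/19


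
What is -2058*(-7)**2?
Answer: -100842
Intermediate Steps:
-2058*(-7)**2 = -2058*49 = -100842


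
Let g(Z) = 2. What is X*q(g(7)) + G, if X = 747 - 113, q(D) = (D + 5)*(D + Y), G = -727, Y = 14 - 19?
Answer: -14041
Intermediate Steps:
Y = -5
q(D) = (-5 + D)*(5 + D) (q(D) = (D + 5)*(D - 5) = (5 + D)*(-5 + D) = (-5 + D)*(5 + D))
X = 634
X*q(g(7)) + G = 634*(-25 + 2**2) - 727 = 634*(-25 + 4) - 727 = 634*(-21) - 727 = -13314 - 727 = -14041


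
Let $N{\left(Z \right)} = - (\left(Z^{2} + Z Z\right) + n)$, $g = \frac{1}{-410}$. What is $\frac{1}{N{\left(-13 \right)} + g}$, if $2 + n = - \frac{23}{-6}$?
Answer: $- \frac{615}{208999} \approx -0.0029426$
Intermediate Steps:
$g = - \frac{1}{410} \approx -0.002439$
$n = \frac{11}{6}$ ($n = -2 - \frac{23}{-6} = -2 - - \frac{23}{6} = -2 + \frac{23}{6} = \frac{11}{6} \approx 1.8333$)
$N{\left(Z \right)} = - \frac{11}{6} - 2 Z^{2}$ ($N{\left(Z \right)} = - (\left(Z^{2} + Z Z\right) + \frac{11}{6}) = - (\left(Z^{2} + Z^{2}\right) + \frac{11}{6}) = - (2 Z^{2} + \frac{11}{6}) = - (\frac{11}{6} + 2 Z^{2}) = - \frac{11}{6} - 2 Z^{2}$)
$\frac{1}{N{\left(-13 \right)} + g} = \frac{1}{\left(- \frac{11}{6} - 2 \left(-13\right)^{2}\right) - \frac{1}{410}} = \frac{1}{\left(- \frac{11}{6} - 338\right) - \frac{1}{410}} = \frac{1}{- \frac{2039}{6} - \frac{1}{410}} = \frac{1}{- \frac{208999}{615}} = - \frac{615}{208999}$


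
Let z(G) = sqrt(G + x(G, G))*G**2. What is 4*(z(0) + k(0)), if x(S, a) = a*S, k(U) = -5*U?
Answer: 0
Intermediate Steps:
x(S, a) = S*a
z(G) = G**2*sqrt(G + G**2) (z(G) = sqrt(G + G*G)*G**2 = sqrt(G + G**2)*G**2 = G**2*sqrt(G + G**2))
4*(z(0) + k(0)) = 4*(0**2*sqrt(0*(1 + 0)) - 5*0) = 4*(0*sqrt(0*1) + 0) = 4*(0*sqrt(0) + 0) = 4*(0*0 + 0) = 4*(0 + 0) = 4*0 = 0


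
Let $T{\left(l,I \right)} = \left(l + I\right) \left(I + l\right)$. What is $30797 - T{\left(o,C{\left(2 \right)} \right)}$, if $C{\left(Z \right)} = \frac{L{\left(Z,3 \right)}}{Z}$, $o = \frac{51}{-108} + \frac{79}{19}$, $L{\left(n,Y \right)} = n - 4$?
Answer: $\frac{14405186663}{467856} \approx 30790.0$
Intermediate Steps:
$L{\left(n,Y \right)} = -4 + n$ ($L{\left(n,Y \right)} = n - 4 = -4 + n$)
$o = \frac{2521}{684}$ ($o = 51 \left(- \frac{1}{108}\right) + 79 \cdot \frac{1}{19} = - \frac{17}{36} + \frac{79}{19} = \frac{2521}{684} \approx 3.6857$)
$C{\left(Z \right)} = \frac{-4 + Z}{Z}$
$T{\left(l,I \right)} = \left(I + l\right)^{2}$ ($T{\left(l,I \right)} = \left(I + l\right) \left(I + l\right) = \left(I + l\right)^{2}$)
$30797 - T{\left(o,C{\left(2 \right)} \right)} = 30797 - \left(\frac{-4 + 2}{2} + \frac{2521}{684}\right)^{2} = 30797 - \left(\frac{1}{2} \left(-2\right) + \frac{2521}{684}\right)^{2} = 30797 - \left(-1 + \frac{2521}{684}\right)^{2} = 30797 - \left(\frac{1837}{684}\right)^{2} = 30797 - \frac{3374569}{467856} = \frac{14405186663}{467856}$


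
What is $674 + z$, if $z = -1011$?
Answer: $-337$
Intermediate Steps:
$674 + z = 674 - 1011 = -337$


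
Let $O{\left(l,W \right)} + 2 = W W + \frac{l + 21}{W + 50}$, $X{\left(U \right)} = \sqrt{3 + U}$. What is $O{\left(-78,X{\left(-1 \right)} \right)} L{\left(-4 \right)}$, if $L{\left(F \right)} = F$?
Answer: $\frac{5700}{1249} - \frac{114 \sqrt{2}}{1249} \approx 4.4346$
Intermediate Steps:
$O{\left(l,W \right)} = -2 + W^{2} + \frac{21 + l}{50 + W}$ ($O{\left(l,W \right)} = -2 + \left(W W + \frac{l + 21}{W + 50}\right) = -2 + \left(W^{2} + \frac{21 + l}{50 + W}\right) = -2 + W^{2} + \frac{21 + l}{50 + W}$)
$O{\left(-78,X{\left(-1 \right)} \right)} L{\left(-4 \right)} = \frac{-79 - 78 + \left(\sqrt{3 - 1}\right)^{3} - 2 \sqrt{3 - 1} + 50 \left(\sqrt{3 - 1}\right)^{2}}{50 + \sqrt{3 - 1}} \left(-4\right) = \frac{-79 - 78 + \left(\sqrt{2}\right)^{3} - 2 \sqrt{2} + 50 \left(\sqrt{2}\right)^{2}}{50 + \sqrt{2}} \left(-4\right) = \frac{-79 - 78 + 2 \sqrt{2} - 2 \sqrt{2} + 50 \cdot 2}{50 + \sqrt{2}} \left(-4\right) = \frac{-79 - 78 + 2 \sqrt{2} - 2 \sqrt{2} + 100}{50 + \sqrt{2}} \left(-4\right) = \frac{1}{50 + \sqrt{2}} \left(-57\right) \left(-4\right) = - \frac{57}{50 + \sqrt{2}} \left(-4\right) = \frac{228}{50 + \sqrt{2}}$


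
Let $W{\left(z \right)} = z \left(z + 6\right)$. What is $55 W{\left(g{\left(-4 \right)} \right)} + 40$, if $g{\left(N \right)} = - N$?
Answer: $2240$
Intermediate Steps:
$W{\left(z \right)} = z \left(6 + z\right)$
$55 W{\left(g{\left(-4 \right)} \right)} + 40 = 55 \left(-1\right) \left(-4\right) \left(6 - -4\right) + 40 = 55 \cdot 4 \left(6 + 4\right) + 40 = 55 \cdot 4 \cdot 10 + 40 = 55 \cdot 40 + 40 = 2200 + 40 = 2240$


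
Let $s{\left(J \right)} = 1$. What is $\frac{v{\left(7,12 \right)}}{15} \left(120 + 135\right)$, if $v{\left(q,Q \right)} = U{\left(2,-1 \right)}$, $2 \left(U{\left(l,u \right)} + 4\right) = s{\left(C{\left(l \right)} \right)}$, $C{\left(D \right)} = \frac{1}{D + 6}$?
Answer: $- \frac{119}{2} \approx -59.5$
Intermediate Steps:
$C{\left(D \right)} = \frac{1}{6 + D}$
$U{\left(l,u \right)} = - \frac{7}{2}$ ($U{\left(l,u \right)} = -4 + \frac{1}{2} \cdot 1 = -4 + \frac{1}{2} = - \frac{7}{2}$)
$v{\left(q,Q \right)} = - \frac{7}{2}$
$\frac{v{\left(7,12 \right)}}{15} \left(120 + 135\right) = - \frac{7}{2 \cdot 15} \left(120 + 135\right) = \left(- \frac{7}{2}\right) \frac{1}{15} \cdot 255 = \left(- \frac{7}{30}\right) 255 = - \frac{119}{2}$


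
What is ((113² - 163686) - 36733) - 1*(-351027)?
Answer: 163377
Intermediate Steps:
((113² - 163686) - 36733) - 1*(-351027) = ((12769 - 163686) - 36733) + 351027 = (-150917 - 36733) + 351027 = -187650 + 351027 = 163377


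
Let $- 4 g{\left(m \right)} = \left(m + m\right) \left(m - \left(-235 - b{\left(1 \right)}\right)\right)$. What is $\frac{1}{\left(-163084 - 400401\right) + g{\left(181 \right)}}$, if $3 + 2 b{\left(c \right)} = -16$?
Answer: $- \frac{4}{2401093} \approx -1.6659 \cdot 10^{-6}$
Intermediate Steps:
$b{\left(c \right)} = - \frac{19}{2}$ ($b{\left(c \right)} = - \frac{3}{2} + \frac{1}{2} \left(-16\right) = - \frac{3}{2} - 8 = - \frac{19}{2}$)
$g{\left(m \right)} = - \frac{m \left(\frac{451}{2} + m\right)}{2}$ ($g{\left(m \right)} = - \frac{\left(m + m\right) \left(m + \left(\left(- \frac{19}{2} + 301\right) - 66\right)\right)}{4} = - \frac{2 m \left(m + \left(\frac{583}{2} - 66\right)\right)}{4} = - \frac{2 m \left(m + \frac{451}{2}\right)}{4} = - \frac{2 m \left(\frac{451}{2} + m\right)}{4} = - \frac{m \left(\frac{451}{2} + m\right)}{2}$)
$\frac{1}{\left(-163084 - 400401\right) + g{\left(181 \right)}} = \frac{1}{\left(-163084 - 400401\right) - \frac{181 \left(451 + 2 \cdot 181\right)}{4}} = \frac{1}{-563485 - \frac{181 \left(451 + 362\right)}{4}} = \frac{1}{-563485 - \frac{181}{4} \cdot 813} = \frac{1}{-563485 - \frac{147153}{4}} = \frac{1}{- \frac{2401093}{4}} = - \frac{4}{2401093}$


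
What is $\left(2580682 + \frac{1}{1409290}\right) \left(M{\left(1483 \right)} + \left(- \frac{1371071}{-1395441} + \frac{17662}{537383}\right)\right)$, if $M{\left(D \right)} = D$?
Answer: $\frac{41299291215791353299256498}{10783747170621315} \approx 3.8298 \cdot 10^{9}$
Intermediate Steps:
$\left(2580682 + \frac{1}{1409290}\right) \left(M{\left(1483 \right)} + \left(- \frac{1371071}{-1395441} + \frac{17662}{537383}\right)\right) = \left(2580682 + \frac{1}{1409290}\right) \left(1483 + \left(- \frac{1371071}{-1395441} + \frac{17662}{537383}\right)\right) = \left(2580682 + \frac{1}{1409290}\right) \left(1483 + \left(\left(-1371071\right) \left(- \frac{1}{1395441}\right) + 17662 \cdot \frac{1}{537383}\right)\right) = \frac{3636929335781 \left(1483 + \left(\frac{1371071}{1395441} + \frac{17662}{537383}\right)\right)}{1409290} = \frac{3636929335781 \left(1483 + \frac{761436526135}{749886270903}\right)}{1409290} = \frac{3636929335781}{1409290} \cdot \frac{1112842776275284}{749886270903} = \frac{41299291215791353299256498}{10783747170621315}$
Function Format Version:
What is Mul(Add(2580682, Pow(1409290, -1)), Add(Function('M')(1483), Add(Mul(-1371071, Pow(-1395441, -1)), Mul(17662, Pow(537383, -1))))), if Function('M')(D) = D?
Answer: Rational(41299291215791353299256498, 10783747170621315) ≈ 3.8298e+9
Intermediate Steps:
Mul(Add(2580682, Pow(1409290, -1)), Add(Function('M')(1483), Add(Mul(-1371071, Pow(-1395441, -1)), Mul(17662, Pow(537383, -1))))) = Mul(Add(2580682, Pow(1409290, -1)), Add(1483, Add(Mul(-1371071, Pow(-1395441, -1)), Mul(17662, Pow(537383, -1))))) = Mul(Add(2580682, Rational(1, 1409290)), Add(1483, Add(Mul(-1371071, Rational(-1, 1395441)), Mul(17662, Rational(1, 537383))))) = Mul(Rational(3636929335781, 1409290), Add(1483, Add(Rational(1371071, 1395441), Rational(17662, 537383)))) = Mul(Rational(3636929335781, 1409290), Add(1483, Rational(761436526135, 749886270903))) = Mul(Rational(3636929335781, 1409290), Rational(1112842776275284, 749886270903)) = Rational(41299291215791353299256498, 10783747170621315)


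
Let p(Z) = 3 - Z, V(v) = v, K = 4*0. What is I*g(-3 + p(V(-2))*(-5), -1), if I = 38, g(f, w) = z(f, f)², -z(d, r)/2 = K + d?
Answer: 119168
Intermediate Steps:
K = 0
z(d, r) = -2*d (z(d, r) = -2*(0 + d) = -2*d)
g(f, w) = 4*f² (g(f, w) = (-2*f)² = 4*f²)
I*g(-3 + p(V(-2))*(-5), -1) = 38*(4*(-3 + (3 - 1*(-2))*(-5))²) = 38*(4*(-3 + (3 + 2)*(-5))²) = 38*(4*(-3 + 5*(-5))²) = 38*(4*(-3 - 25)²) = 38*(4*(-28)²) = 38*(4*784) = 38*3136 = 119168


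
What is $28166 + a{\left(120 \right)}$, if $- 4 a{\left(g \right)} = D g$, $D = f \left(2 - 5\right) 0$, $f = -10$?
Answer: $28166$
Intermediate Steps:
$D = 0$ ($D = - 10 \left(2 - 5\right) 0 = - 10 \left(\left(-3\right) 0\right) = \left(-10\right) 0 = 0$)
$a{\left(g \right)} = 0$ ($a{\left(g \right)} = - \frac{0 g}{4} = \left(- \frac{1}{4}\right) 0 = 0$)
$28166 + a{\left(120 \right)} = 28166 + 0 = 28166$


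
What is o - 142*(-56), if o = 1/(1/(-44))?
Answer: 7908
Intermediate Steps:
o = -44 (o = 1/(-1/44) = -44)
o - 142*(-56) = -44 - 142*(-56) = -44 + 7952 = 7908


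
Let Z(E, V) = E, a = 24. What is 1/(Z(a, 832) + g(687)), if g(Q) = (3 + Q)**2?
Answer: 1/476124 ≈ 2.1003e-6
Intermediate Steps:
1/(Z(a, 832) + g(687)) = 1/(24 + (3 + 687)**2) = 1/(24 + 690**2) = 1/(24 + 476100) = 1/476124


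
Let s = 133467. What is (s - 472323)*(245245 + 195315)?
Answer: -149286399360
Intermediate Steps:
(s - 472323)*(245245 + 195315) = (133467 - 472323)*(245245 + 195315) = -338856*440560 = -149286399360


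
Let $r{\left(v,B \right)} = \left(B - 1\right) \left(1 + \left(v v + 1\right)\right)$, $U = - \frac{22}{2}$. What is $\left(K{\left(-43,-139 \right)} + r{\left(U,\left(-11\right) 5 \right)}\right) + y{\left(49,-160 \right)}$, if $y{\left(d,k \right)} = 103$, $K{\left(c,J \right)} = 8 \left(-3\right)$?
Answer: $-6809$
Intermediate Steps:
$K{\left(c,J \right)} = -24$
$U = -11$ ($U = \left(-22\right) \frac{1}{2} = -11$)
$r{\left(v,B \right)} = \left(-1 + B\right) \left(2 + v^{2}\right)$ ($r{\left(v,B \right)} = \left(-1 + B\right) \left(1 + \left(v^{2} + 1\right)\right) = \left(-1 + B\right) \left(1 + \left(1 + v^{2}\right)\right) = \left(-1 + B\right) \left(2 + v^{2}\right)$)
$\left(K{\left(-43,-139 \right)} + r{\left(U,\left(-11\right) 5 \right)}\right) + y{\left(49,-160 \right)} = \left(-24 + \left(-2 - \left(-11\right)^{2} + 2 \left(\left(-11\right) 5\right) + \left(-11\right) 5 \left(-11\right)^{2}\right)\right) + 103 = \left(-24 - 6888\right) + 103 = -6912 + 103 = -6809$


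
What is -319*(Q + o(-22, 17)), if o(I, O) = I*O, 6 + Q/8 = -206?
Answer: 660330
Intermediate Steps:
Q = -1696 (Q = -48 + 8*(-206) = -48 - 1648 = -1696)
-319*(Q + o(-22, 17)) = -319*(-1696 - 22*17) = -319*(-1696 - 374) = -319*(-2070) = 660330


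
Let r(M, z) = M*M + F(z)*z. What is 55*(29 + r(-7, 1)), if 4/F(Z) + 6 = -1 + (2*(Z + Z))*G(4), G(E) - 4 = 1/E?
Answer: 4312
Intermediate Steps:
G(E) = 4 + 1/E
F(Z) = 4/(-7 + 17*Z) (F(Z) = 4/(-6 + (-1 + (2*(Z + Z))*(4 + 1/4))) = 4/(-6 + (-1 + (2*(2*Z))*(4 + 1/4))) = 4/(-6 + (-1 + (4*Z)*(17/4))) = 4/(-6 + (-1 + 17*Z)) = 4/(-7 + 17*Z))
r(M, z) = M**2 + 4*z/(-7 + 17*z) (r(M, z) = M*M + (4/(-7 + 17*z))*z = M**2 + 4*z/(-7 + 17*z))
55*(29 + r(-7, 1)) = 55*(29 + (4*1 + (-7)**2*(-7 + 17*1))/(-7 + 17*1)) = 55*(29 + (4 + 49*(-7 + 17))/(-7 + 17)) = 55*(29 + (4 + 49*10)/10) = 55*(29 + (4 + 490)/10) = 55*(29 + (1/10)*494) = 55*(29 + 247/5) = 55*(392/5) = 4312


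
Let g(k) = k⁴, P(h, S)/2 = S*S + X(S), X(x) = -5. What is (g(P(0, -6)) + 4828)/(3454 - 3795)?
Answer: -14781164/341 ≈ -43347.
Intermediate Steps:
P(h, S) = -10 + 2*S² (P(h, S) = 2*(S*S - 5) = 2*(S² - 5) = 2*(-5 + S²) = -10 + 2*S²)
(g(P(0, -6)) + 4828)/(3454 - 3795) = ((-10 + 2*(-6)²)⁴ + 4828)/(3454 - 3795) = ((-10 + 2*36)⁴ + 4828)/(-341) = ((-10 + 72)⁴ + 4828)*(-1/341) = (62⁴ + 4828)*(-1/341) = (14776336 + 4828)*(-1/341) = 14781164*(-1/341) = -14781164/341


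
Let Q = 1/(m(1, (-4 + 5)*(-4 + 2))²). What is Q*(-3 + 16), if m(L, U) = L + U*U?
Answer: 13/25 ≈ 0.52000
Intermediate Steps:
m(L, U) = L + U²
Q = 1/25 (Q = 1/((1 + ((-4 + 5)*(-4 + 2))²)²) = 1/((1 + (1*(-2))²)²) = 1/((1 + (-2)²)²) = 1/((1 + 4)²) = 1/(5²) = 1/25 ≈ 0.040000)
Q*(-3 + 16) = (-3 + 16)/25 = (1/25)*13 = 13/25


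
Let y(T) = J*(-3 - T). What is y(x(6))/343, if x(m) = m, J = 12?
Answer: -108/343 ≈ -0.31487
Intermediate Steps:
y(T) = -36 - 12*T (y(T) = 12*(-3 - T) = -36 - 12*T)
y(x(6))/343 = (-36 - 12*6)/343 = (-36 - 72)*(1/343) = -108*1/343 = -108/343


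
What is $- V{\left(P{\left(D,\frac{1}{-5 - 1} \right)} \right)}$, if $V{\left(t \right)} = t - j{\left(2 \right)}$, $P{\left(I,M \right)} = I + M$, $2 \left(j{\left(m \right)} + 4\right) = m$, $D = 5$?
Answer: $- \frac{47}{6} \approx -7.8333$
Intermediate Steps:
$j{\left(m \right)} = -4 + \frac{m}{2}$
$V{\left(t \right)} = 3 + t$ ($V{\left(t \right)} = t - \left(-4 + \frac{1}{2} \cdot 2\right) = t - \left(-4 + 1\right) = t - -3 = t + 3 = 3 + t$)
$- V{\left(P{\left(D,\frac{1}{-5 - 1} \right)} \right)} = - (3 + \left(5 + \frac{1}{-5 - 1}\right)) = - (3 + \left(5 + \frac{1}{-6}\right)) = - (3 + \left(5 - \frac{1}{6}\right)) = - (3 + \frac{29}{6}) = \left(-1\right) \frac{47}{6} = - \frac{47}{6}$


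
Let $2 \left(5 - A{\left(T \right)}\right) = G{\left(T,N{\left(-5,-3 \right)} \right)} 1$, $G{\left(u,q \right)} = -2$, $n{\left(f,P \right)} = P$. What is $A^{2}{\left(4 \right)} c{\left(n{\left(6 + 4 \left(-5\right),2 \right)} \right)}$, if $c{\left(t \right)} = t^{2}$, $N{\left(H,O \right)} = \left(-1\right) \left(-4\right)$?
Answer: $144$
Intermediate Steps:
$N{\left(H,O \right)} = 4$
$A{\left(T \right)} = 6$ ($A{\left(T \right)} = 5 - \frac{\left(-2\right) 1}{2} = 5 - -1 = 5 + 1 = 6$)
$A^{2}{\left(4 \right)} c{\left(n{\left(6 + 4 \left(-5\right),2 \right)} \right)} = 6^{2} \cdot 2^{2} = 36 \cdot 4 = 144$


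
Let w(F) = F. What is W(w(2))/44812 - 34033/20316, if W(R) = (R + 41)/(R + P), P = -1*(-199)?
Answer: -4257521839/2541534986 ≈ -1.6752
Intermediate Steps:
P = 199
W(R) = (41 + R)/(199 + R) (W(R) = (R + 41)/(R + 199) = (41 + R)/(199 + R))
W(w(2))/44812 - 34033/20316 = ((41 + 2)/(199 + 2))/44812 - 34033/20316 = (43/201)*(1/44812) - 34033*1/20316 = ((1/201)*43)*(1/44812) - 34033/20316 = (43/201)*(1/44812) - 34033/20316 = 43/9007212 - 34033/20316 = -4257521839/2541534986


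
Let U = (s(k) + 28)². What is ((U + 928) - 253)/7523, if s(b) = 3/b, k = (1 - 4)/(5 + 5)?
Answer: 999/7523 ≈ 0.13279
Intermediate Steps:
k = -3/10 ≈ -0.30000
U = 324 (U = (3/(-3/10) + 28)² = (3*(-10/3) + 28)² = (-10 + 28)² = 18² = 324)
((U + 928) - 253)/7523 = ((324 + 928) - 253)/7523 = (1252 - 253)*(1/7523) = 999*(1/7523) = 999/7523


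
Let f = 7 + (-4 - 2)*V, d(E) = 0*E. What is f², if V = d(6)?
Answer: 49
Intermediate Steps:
d(E) = 0
V = 0
f = 7 (f = 7 + (-4 - 2)*0 = 7 - 6*0 = 7 + 0 = 7)
f² = 7² = 49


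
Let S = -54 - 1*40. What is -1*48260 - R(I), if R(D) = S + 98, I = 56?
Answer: -48264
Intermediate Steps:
S = -94 (S = -54 - 40 = -94)
R(D) = 4 (R(D) = -94 + 98 = 4)
-1*48260 - R(I) = -1*48260 - 1*4 = -48260 - 4 = -48264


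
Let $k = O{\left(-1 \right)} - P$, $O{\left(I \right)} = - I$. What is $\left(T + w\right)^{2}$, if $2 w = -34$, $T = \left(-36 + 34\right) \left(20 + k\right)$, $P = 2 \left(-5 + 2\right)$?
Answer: $5041$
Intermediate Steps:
$P = -6$ ($P = 2 \left(-3\right) = -6$)
$k = 7$ ($k = \left(-1\right) \left(-1\right) - -6 = 1 + 6 = 7$)
$T = -54$ ($T = \left(-36 + 34\right) \left(20 + 7\right) = \left(-2\right) 27 = -54$)
$w = -17$ ($w = \frac{1}{2} \left(-34\right) = -17$)
$\left(T + w\right)^{2} = \left(-54 - 17\right)^{2} = \left(-71\right)^{2} = 5041$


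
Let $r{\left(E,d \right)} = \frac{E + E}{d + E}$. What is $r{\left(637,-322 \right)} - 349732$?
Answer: $- \frac{15737758}{45} \approx -3.4973 \cdot 10^{5}$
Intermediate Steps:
$r{\left(E,d \right)} = \frac{2 E}{E + d}$
$r{\left(637,-322 \right)} - 349732 = 2 \cdot 637 \frac{1}{637 - 322} - 349732 = 2 \cdot 637 \cdot \frac{1}{315} - 349732 = \frac{182}{45} - 349732 = - \frac{15737758}{45}$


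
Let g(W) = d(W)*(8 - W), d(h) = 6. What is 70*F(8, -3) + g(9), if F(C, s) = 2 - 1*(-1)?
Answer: 204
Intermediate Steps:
F(C, s) = 3 (F(C, s) = 2 + 1 = 3)
g(W) = 48 - 6*W (g(W) = 6*(8 - W) = 48 - 6*W)
70*F(8, -3) + g(9) = 70*3 + (48 - 6*9) = 210 + (48 - 54) = 210 - 6 = 204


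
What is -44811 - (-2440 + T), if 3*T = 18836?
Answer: -145949/3 ≈ -48650.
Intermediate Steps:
T = 18836/3 (T = (1/3)*18836 = 18836/3 ≈ 6278.7)
-44811 - (-2440 + T) = -44811 - (-2440 + 18836/3) = -44811 - 1*11516/3 = -44811 - 11516/3 = -145949/3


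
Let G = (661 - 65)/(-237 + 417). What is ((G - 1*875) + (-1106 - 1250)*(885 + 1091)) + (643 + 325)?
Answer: -209491186/45 ≈ -4.6554e+6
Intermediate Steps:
G = 149/45 (G = 596/180 = 596*(1/180) = 149/45 ≈ 3.3111)
((G - 1*875) + (-1106 - 1250)*(885 + 1091)) + (643 + 325) = ((149/45 - 1*875) + (-1106 - 1250)*(885 + 1091)) + (643 + 325) = ((149/45 - 875) - 2356*1976) + 968 = (-39226/45 - 4655456) + 968 = -209534746/45 + 968 = -209491186/45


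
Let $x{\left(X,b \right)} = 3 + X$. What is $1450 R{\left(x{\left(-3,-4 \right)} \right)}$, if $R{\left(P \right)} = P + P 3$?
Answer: $0$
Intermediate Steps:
$R{\left(P \right)} = 4 P$ ($R{\left(P \right)} = P + 3 P = 4 P$)
$1450 R{\left(x{\left(-3,-4 \right)} \right)} = 1450 \cdot 4 \left(3 - 3\right) = 1450 \cdot 4 \cdot 0 = 1450 \cdot 0 = 0$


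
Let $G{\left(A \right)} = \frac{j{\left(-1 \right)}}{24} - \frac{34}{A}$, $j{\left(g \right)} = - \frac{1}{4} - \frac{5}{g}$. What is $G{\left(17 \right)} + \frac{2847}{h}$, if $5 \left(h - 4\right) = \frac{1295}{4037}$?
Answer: $\frac{40760079}{58336} \approx 698.71$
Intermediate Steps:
$h = \frac{16407}{4037}$ ($h = 4 + \frac{1295 \cdot \frac{1}{4037}}{5} = 4 + \frac{1}{5} \cdot \frac{1295}{4037} = 4 + \frac{259}{4037} = \frac{16407}{4037} \approx 4.0642$)
$j{\left(g \right)} = - \frac{1}{4} - \frac{5}{g}$ ($j{\left(g \right)} = \left(-1\right) \frac{1}{4} - \frac{5}{g} = - \frac{1}{4} - \frac{5}{g}$)
$G{\left(A \right)} = \frac{19}{96} - \frac{34}{A}$ ($G{\left(A \right)} = \frac{\frac{1}{4} \frac{1}{-1} \left(-20 - -1\right)}{24} - \frac{34}{A} = \frac{1}{4} \left(-1\right) \left(-20 + 1\right) \frac{1}{24} - \frac{34}{A} = \frac{1}{4} \left(-1\right) \left(-19\right) \frac{1}{24} - \frac{34}{A} = \frac{19}{4} \cdot \frac{1}{24} - \frac{34}{A} = \frac{19}{96} - \frac{34}{A}$)
$G{\left(17 \right)} + \frac{2847}{h} = \left(\frac{19}{96} - \frac{34}{17}\right) + \frac{2847}{\frac{16407}{4037}} = \left(\frac{19}{96} - 2\right) + 2847 \cdot \frac{4037}{16407} = \left(\frac{19}{96} - 2\right) + \frac{3831113}{5469} = - \frac{173}{96} + \frac{3831113}{5469} = \frac{40760079}{58336}$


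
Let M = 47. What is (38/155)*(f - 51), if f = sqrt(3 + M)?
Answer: -1938/155 + 38*sqrt(2)/31 ≈ -10.770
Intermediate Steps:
f = 5*sqrt(2) (f = sqrt(3 + 47) = sqrt(50) = 5*sqrt(2) ≈ 7.0711)
(38/155)*(f - 51) = (38/155)*(5*sqrt(2) - 51) = (38*(1/155))*(-51 + 5*sqrt(2)) = 38*(-51 + 5*sqrt(2))/155 = -1938/155 + 38*sqrt(2)/31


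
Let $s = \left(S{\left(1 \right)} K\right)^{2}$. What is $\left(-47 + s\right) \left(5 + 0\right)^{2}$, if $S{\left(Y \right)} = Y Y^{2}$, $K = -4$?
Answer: $-775$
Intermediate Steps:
$S{\left(Y \right)} = Y^{3}$
$s = 16$ ($s = \left(1^{3} \left(-4\right)\right)^{2} = \left(1 \left(-4\right)\right)^{2} = \left(-4\right)^{2} = 16$)
$\left(-47 + s\right) \left(5 + 0\right)^{2} = \left(-47 + 16\right) \left(5 + 0\right)^{2} = - 31 \cdot 5^{2} = \left(-31\right) 25 = -775$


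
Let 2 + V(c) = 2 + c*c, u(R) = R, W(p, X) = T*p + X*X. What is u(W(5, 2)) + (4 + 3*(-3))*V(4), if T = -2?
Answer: -86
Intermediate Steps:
W(p, X) = X**2 - 2*p (W(p, X) = -2*p + X*X = -2*p + X**2 = X**2 - 2*p)
V(c) = c**2 (V(c) = -2 + (2 + c*c) = -2 + (2 + c**2) = c**2)
u(W(5, 2)) + (4 + 3*(-3))*V(4) = (2**2 - 2*5) + (4 + 3*(-3))*4**2 = (4 - 10) + (4 - 9)*16 = -6 - 5*16 = -6 - 80 = -86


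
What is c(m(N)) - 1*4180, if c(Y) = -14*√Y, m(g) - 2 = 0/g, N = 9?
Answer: -4180 - 14*√2 ≈ -4199.8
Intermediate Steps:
m(g) = 2 (m(g) = 2 + 0/g = 2 + 0 = 2)
c(m(N)) - 1*4180 = -14*√2 - 1*4180 = -14*√2 - 4180 = -4180 - 14*√2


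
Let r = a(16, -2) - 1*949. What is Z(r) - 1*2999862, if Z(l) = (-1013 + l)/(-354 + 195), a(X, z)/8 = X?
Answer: -476976224/159 ≈ -2.9999e+6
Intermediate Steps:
a(X, z) = 8*X
r = -821 (r = 8*16 - 1*949 = 128 - 949 = -821)
Z(l) = 1013/159 - l/159 (Z(l) = (-1013 + l)/(-159) = (-1013 + l)*(-1/159) = 1013/159 - l/159)
Z(r) - 1*2999862 = (1013/159 - 1/159*(-821)) - 1*2999862 = (1013/159 + 821/159) - 2999862 = 1834/159 - 2999862 = -476976224/159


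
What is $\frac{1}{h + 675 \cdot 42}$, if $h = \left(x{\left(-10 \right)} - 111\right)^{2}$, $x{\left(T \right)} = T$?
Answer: $\frac{1}{42991} \approx 2.3261 \cdot 10^{-5}$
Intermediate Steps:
$h = 14641$ ($h = \left(-10 - 111\right)^{2} = \left(-121\right)^{2} = 14641$)
$\frac{1}{h + 675 \cdot 42} = \frac{1}{14641 + 675 \cdot 42} = \frac{1}{14641 + 28350} = \frac{1}{42991}$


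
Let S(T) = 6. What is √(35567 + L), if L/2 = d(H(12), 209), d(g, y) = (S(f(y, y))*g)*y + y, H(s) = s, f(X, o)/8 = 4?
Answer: √66081 ≈ 257.06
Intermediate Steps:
f(X, o) = 32 (f(X, o) = 8*4 = 32)
d(g, y) = y + 6*g*y (d(g, y) = (6*g)*y + y = 6*g*y + y = y + 6*g*y)
L = 30514 (L = 2*(209*(1 + 6*12)) = 2*(209*(1 + 72)) = 2*(209*73) = 2*15257 = 30514)
√(35567 + L) = √(35567 + 30514) = √66081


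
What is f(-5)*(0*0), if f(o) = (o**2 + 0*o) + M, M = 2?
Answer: 0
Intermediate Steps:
f(o) = 2 + o**2 (f(o) = (o**2 + 0*o) + 2 = (o**2 + 0) + 2 = o**2 + 2 = 2 + o**2)
f(-5)*(0*0) = (2 + (-5)**2)*(0*0) = (2 + 25)*0 = 27*0 = 0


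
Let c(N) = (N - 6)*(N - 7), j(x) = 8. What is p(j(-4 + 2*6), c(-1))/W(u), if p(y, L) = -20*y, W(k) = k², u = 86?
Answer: -40/1849 ≈ -0.021633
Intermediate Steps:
c(N) = (-7 + N)*(-6 + N) (c(N) = (-6 + N)*(-7 + N) = (-7 + N)*(-6 + N))
p(j(-4 + 2*6), c(-1))/W(u) = (-20*8)/(86²) = -160/7396 = -160*1/7396 = -40/1849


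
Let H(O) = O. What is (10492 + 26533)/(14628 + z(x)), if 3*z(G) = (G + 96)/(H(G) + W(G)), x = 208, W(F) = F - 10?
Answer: 22548225/8908604 ≈ 2.5311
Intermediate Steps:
W(F) = -10 + F
z(G) = (96 + G)/(3*(-10 + 2*G)) (z(G) = ((G + 96)/(G + (-10 + G)))/3 = ((96 + G)/(-10 + 2*G))/3 = (96 + G)/(3*(-10 + 2*G)))
(10492 + 26533)/(14628 + z(x)) = (10492 + 26533)/(14628 + (96 + 208)/(6*(-5 + 208))) = 37025/(14628 + (1/6)*304/203) = 37025/(14628 + (1/6)*(1/203)*304) = 37025/(14628 + 152/609) = 37025/(8908604/609) = 37025*(609/8908604) = 22548225/8908604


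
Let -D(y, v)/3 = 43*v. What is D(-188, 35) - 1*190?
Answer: -4705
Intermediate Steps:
D(y, v) = -129*v
D(-188, 35) - 1*190 = -129*35 - 1*190 = -4515 - 190 = -4705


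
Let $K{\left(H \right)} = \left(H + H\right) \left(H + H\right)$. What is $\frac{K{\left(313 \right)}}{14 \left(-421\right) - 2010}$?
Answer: $- \frac{97969}{1976} \approx -49.579$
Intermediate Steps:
$K{\left(H \right)} = 4 H^{2}$ ($K{\left(H \right)} = 2 H 2 H = 4 H^{2}$)
$\frac{K{\left(313 \right)}}{14 \left(-421\right) - 2010} = \frac{4 \cdot 313^{2}}{14 \left(-421\right) - 2010} = \frac{4 \cdot 97969}{-5894 - 2010} = \frac{391876}{-7904} = 391876 \left(- \frac{1}{7904}\right) = - \frac{97969}{1976}$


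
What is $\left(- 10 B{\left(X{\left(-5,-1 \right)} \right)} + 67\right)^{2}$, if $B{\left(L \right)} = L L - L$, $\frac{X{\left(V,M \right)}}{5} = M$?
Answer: $54289$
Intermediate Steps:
$X{\left(V,M \right)} = 5 M$
$B{\left(L \right)} = L^{2} - L$
$\left(- 10 B{\left(X{\left(-5,-1 \right)} \right)} + 67\right)^{2} = \left(- 10 \cdot 5 \left(-1\right) \left(-1 + 5 \left(-1\right)\right) + 67\right)^{2} = \left(- 10 \left(- 5 \left(-1 - 5\right)\right) + 67\right)^{2} = \left(- 10 \left(\left(-5\right) \left(-6\right)\right) + 67\right)^{2} = \left(\left(-10\right) 30 + 67\right)^{2} = \left(-300 + 67\right)^{2} = \left(-233\right)^{2} = 54289$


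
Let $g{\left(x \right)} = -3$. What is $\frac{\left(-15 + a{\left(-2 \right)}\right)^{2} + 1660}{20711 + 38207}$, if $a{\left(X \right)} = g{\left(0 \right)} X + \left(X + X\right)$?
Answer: $\frac{1829}{58918} \approx 0.031043$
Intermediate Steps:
$a{\left(X \right)} = - X$ ($a{\left(X \right)} = - 3 X + \left(X + X\right) = - 3 X + 2 X = - X$)
$\frac{\left(-15 + a{\left(-2 \right)}\right)^{2} + 1660}{20711 + 38207} = \frac{\left(-15 - -2\right)^{2} + 1660}{20711 + 38207} = \frac{\left(-15 + 2\right)^{2} + 1660}{58918} = \left(\left(-13\right)^{2} + 1660\right) \frac{1}{58918} = \left(169 + 1660\right) \frac{1}{58918} = 1829 \cdot \frac{1}{58918} = \frac{1829}{58918}$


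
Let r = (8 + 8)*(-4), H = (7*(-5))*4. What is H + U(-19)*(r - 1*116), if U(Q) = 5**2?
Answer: -4640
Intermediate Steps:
U(Q) = 25
H = -140 (H = -35*4 = -140)
r = -64 (r = 16*(-4) = -64)
H + U(-19)*(r - 1*116) = -140 + 25*(-64 - 1*116) = -140 + 25*(-64 - 116) = -140 + 25*(-180) = -140 - 4500 = -4640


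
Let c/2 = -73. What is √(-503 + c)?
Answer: I*√649 ≈ 25.475*I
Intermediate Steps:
c = -146 (c = 2*(-73) = -146)
√(-503 + c) = √(-503 - 146) = √(-649) = I*√649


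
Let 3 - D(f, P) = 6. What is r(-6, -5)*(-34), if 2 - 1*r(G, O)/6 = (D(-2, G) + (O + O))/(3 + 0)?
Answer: -1292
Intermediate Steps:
D(f, P) = -3 (D(f, P) = 3 - 1*6 = 3 - 6 = -3)
r(G, O) = 18 - 4*O (r(G, O) = 12 - 6*(-3 + (O + O))/(3 + 0) = 12 - 6*(-3 + 2*O)/3 = 12 - 6*(-1 + 2*O/3) = 12 + (6 - 4*O) = 18 - 4*O)
r(-6, -5)*(-34) = (18 - 4*(-5))*(-34) = (18 + 20)*(-34) = 38*(-34) = -1292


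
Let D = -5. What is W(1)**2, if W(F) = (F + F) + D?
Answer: 9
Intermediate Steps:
W(F) = -5 + 2*F (W(F) = (F + F) - 5 = 2*F - 5 = -5 + 2*F)
W(1)**2 = (-5 + 2*1)**2 = (-5 + 2)**2 = (-3)**2 = 9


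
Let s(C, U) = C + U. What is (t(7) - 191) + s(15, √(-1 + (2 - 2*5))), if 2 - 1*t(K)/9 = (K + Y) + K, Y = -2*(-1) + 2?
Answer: -320 + 3*I ≈ -320.0 + 3.0*I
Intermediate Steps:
Y = 4 (Y = 2 + 2 = 4)
t(K) = -18 - 18*K (t(K) = 18 - 9*((K + 4) + K) = 18 - 9*((4 + K) + K) = 18 - 9*(4 + 2*K) = 18 + (-36 - 18*K) = -18 - 18*K)
(t(7) - 191) + s(15, √(-1 + (2 - 2*5))) = ((-18 - 18*7) - 191) + (15 + √(-1 + (2 - 2*5))) = ((-18 - 126) - 191) + (15 + √(-1 + (2 - 10))) = (-144 - 191) + (15 + √(-1 - 8)) = -335 + (15 + √(-9)) = -335 + (15 + 3*I) = -320 + 3*I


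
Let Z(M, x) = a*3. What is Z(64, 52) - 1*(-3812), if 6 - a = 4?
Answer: 3818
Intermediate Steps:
a = 2 (a = 6 - 1*4 = 6 - 4 = 2)
Z(M, x) = 6 (Z(M, x) = 2*3 = 6)
Z(64, 52) - 1*(-3812) = 6 - 1*(-3812) = 6 + 3812 = 3818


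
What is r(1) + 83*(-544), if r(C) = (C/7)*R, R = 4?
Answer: -316060/7 ≈ -45151.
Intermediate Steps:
r(C) = 4*C/7 (r(C) = (C/7)*4 = 4*C/7)
r(1) + 83*(-544) = (4/7)*1 + 83*(-544) = 4/7 - 45152 = -316060/7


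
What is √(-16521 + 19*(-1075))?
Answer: 7*I*√754 ≈ 192.21*I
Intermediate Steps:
√(-16521 + 19*(-1075)) = √(-16521 - 20425) = √(-36946) = 7*I*√754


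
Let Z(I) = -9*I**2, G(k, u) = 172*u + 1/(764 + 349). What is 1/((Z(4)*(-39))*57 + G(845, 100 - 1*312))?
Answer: 1113/315700225 ≈ 3.5255e-6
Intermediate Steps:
G(k, u) = 1/1113 + 172*u (G(k, u) = 172*u + 1/1113 = 1/1113 + 172*u)
1/((Z(4)*(-39))*57 + G(845, 100 - 1*312)) = 1/((-9*4**2*(-39))*57 + (1/1113 + 172*(100 - 1*312))) = 1/((-9*16*(-39))*57 + (1/1113 + 172*(100 - 312))) = 1/(-144*(-39)*57 + (1/1113 + 172*(-212))) = 1/(5616*57 + (1/1113 - 36464)) = 1/(320112 - 40584431/1113) = 1/(315700225/1113) = 1113/315700225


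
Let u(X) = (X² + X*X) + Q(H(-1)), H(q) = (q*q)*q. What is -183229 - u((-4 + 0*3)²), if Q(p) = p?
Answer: -183740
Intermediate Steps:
H(q) = q³ (H(q) = q²*q = q³)
u(X) = -1 + 2*X² (u(X) = (X² + X*X) + (-1)³ = (X² + X²) - 1 = 2*X² - 1 = -1 + 2*X²)
-183229 - u((-4 + 0*3)²) = -183229 - (-1 + 2*((-4 + 0*3)²)²) = -183229 - (-1 + 2*((-4 + 0)²)²) = -183229 - (-1 + 2*((-4)²)²) = -183229 - (-1 + 2*16²) = -183229 - (-1 + 2*256) = -183229 - (-1 + 512) = -183229 - 1*511 = -183229 - 511 = -183740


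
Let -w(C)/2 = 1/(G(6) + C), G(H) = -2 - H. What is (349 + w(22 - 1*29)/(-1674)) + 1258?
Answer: 20175884/12555 ≈ 1607.0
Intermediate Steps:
w(C) = -2/(-8 + C) (w(C) = -2/((-2 - 1*6) + C) = -2/((-2 - 6) + C) = -2/(-8 + C))
(349 + w(22 - 1*29)/(-1674)) + 1258 = (349 - 2/(-8 + (22 - 1*29))/(-1674)) + 1258 = (349 - 2/(-8 + (22 - 29))*(-1/1674)) + 1258 = (349 - 2/(-8 - 7)*(-1/1674)) + 1258 = (349 - 2/(-15)*(-1/1674)) + 1258 = (349 - 2*(-1/15)*(-1/1674)) + 1258 = (349 + (2/15)*(-1/1674)) + 1258 = (349 - 1/12555) + 1258 = 4381694/12555 + 1258 = 20175884/12555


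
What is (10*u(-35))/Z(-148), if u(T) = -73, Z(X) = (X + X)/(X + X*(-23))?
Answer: 8030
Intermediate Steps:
Z(X) = -1/11 (Z(X) = (2*X)/(X - 23*X) = (2*X)/((-22*X)) = (2*X)*(-1/(22*X)) = -1/11)
(10*u(-35))/Z(-148) = (10*(-73))/(-1/11) = -730*(-11) = 8030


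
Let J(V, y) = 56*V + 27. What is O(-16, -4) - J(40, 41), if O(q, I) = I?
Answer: -2271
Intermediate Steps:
J(V, y) = 27 + 56*V
O(-16, -4) - J(40, 41) = -4 - (27 + 56*40) = -4 - (27 + 2240) = -4 - 1*2267 = -4 - 2267 = -2271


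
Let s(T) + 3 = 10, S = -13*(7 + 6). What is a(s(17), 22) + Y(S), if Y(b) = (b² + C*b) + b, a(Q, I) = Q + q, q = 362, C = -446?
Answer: 104135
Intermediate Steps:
S = -169 (S = -13*13 = -169)
s(T) = 7 (s(T) = -3 + 10 = 7)
a(Q, I) = 362 + Q (a(Q, I) = Q + 362 = 362 + Q)
Y(b) = b² - 445*b (Y(b) = (b² - 446*b) + b = b² - 445*b)
a(s(17), 22) + Y(S) = (362 + 7) - 169*(-445 - 169) = 369 - 169*(-614) = 369 + 103766 = 104135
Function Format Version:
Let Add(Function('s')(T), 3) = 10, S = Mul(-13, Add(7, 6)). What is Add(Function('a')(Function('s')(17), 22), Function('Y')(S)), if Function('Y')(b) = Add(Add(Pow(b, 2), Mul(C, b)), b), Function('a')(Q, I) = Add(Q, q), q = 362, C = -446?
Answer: 104135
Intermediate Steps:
S = -169 (S = Mul(-13, 13) = -169)
Function('s')(T) = 7 (Function('s')(T) = Add(-3, 10) = 7)
Function('a')(Q, I) = Add(362, Q) (Function('a')(Q, I) = Add(Q, 362) = Add(362, Q))
Function('Y')(b) = Add(Pow(b, 2), Mul(-445, b)) (Function('Y')(b) = Add(Add(Pow(b, 2), Mul(-446, b)), b) = Add(Pow(b, 2), Mul(-445, b)))
Add(Function('a')(Function('s')(17), 22), Function('Y')(S)) = Add(Add(362, 7), Mul(-169, Add(-445, -169))) = Add(369, Mul(-169, -614)) = Add(369, 103766) = 104135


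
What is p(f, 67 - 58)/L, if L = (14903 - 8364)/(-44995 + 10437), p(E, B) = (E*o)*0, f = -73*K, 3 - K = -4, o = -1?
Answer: 0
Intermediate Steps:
K = 7 (K = 3 - 1*(-4) = 3 + 4 = 7)
f = -511 (f = -73*7 = -511)
p(E, B) = 0 (p(E, B) = (E*(-1))*0 = -E*0 = 0)
L = -6539/34558 (L = 6539/(-34558) = 6539*(-1/34558) = -6539/34558 ≈ -0.18922)
p(f, 67 - 58)/L = 0/(-6539/34558) = 0*(-34558/6539) = 0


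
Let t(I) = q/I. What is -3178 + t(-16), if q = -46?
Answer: -25401/8 ≈ -3175.1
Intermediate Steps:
t(I) = -46/I
-3178 + t(-16) = -3178 - 46/(-16) = -3178 - 46*(-1/16) = -3178 + 23/8 = -25401/8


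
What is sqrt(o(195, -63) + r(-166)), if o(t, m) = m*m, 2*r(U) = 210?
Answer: sqrt(4074) ≈ 63.828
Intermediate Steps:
r(U) = 105 (r(U) = (1/2)*210 = 105)
o(t, m) = m**2
sqrt(o(195, -63) + r(-166)) = sqrt((-63)**2 + 105) = sqrt(3969 + 105) = sqrt(4074)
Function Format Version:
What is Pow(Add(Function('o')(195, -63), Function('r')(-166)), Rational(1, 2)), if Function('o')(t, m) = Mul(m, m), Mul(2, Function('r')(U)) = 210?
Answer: Pow(4074, Rational(1, 2)) ≈ 63.828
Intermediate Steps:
Function('r')(U) = 105 (Function('r')(U) = Mul(Rational(1, 2), 210) = 105)
Function('o')(t, m) = Pow(m, 2)
Pow(Add(Function('o')(195, -63), Function('r')(-166)), Rational(1, 2)) = Pow(Add(Pow(-63, 2), 105), Rational(1, 2)) = Pow(Add(3969, 105), Rational(1, 2)) = Pow(4074, Rational(1, 2))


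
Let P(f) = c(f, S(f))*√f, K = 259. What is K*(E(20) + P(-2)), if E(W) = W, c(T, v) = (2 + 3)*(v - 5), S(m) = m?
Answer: 5180 - 9065*I*√2 ≈ 5180.0 - 12820.0*I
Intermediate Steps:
c(T, v) = -25 + 5*v (c(T, v) = 5*(-5 + v) = -25 + 5*v)
P(f) = √f*(-25 + 5*f) (P(f) = (-25 + 5*f)*√f = √f*(-25 + 5*f))
K*(E(20) + P(-2)) = 259*(20 + 5*√(-2)*(-5 - 2)) = 259*(20 + 5*(I*√2)*(-7)) = 259*(20 - 35*I*√2) = 5180 - 9065*I*√2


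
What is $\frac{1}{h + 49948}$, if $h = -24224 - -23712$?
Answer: $\frac{1}{49436} \approx 2.0228 \cdot 10^{-5}$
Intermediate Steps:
$h = -512$ ($h = -24224 + 23712 = -512$)
$\frac{1}{h + 49948} = \frac{1}{-512 + 49948} = \frac{1}{49436}$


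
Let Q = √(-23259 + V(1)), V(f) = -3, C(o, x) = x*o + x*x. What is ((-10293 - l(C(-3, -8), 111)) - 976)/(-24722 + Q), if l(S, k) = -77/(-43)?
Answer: 5990684484/13140811739 + 242322*I*√23262/13140811739 ≈ 0.45588 + 0.0028125*I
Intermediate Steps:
C(o, x) = x² + o*x (C(o, x) = o*x + x² = x² + o*x)
l(S, k) = 77/43 (l(S, k) = -77*(-1/43) = 77/43)
Q = I*√23262 (Q = √(-23259 - 3) = √(-23262) = I*√23262 ≈ 152.52*I)
((-10293 - l(C(-3, -8), 111)) - 976)/(-24722 + Q) = ((-10293 - 1*77/43) - 976)/(-24722 + I*√23262) = ((-10293 - 77/43) - 976)/(-24722 + I*√23262) = (-442676/43 - 976)/(-24722 + I*√23262) = -484644/(43*(-24722 + I*√23262))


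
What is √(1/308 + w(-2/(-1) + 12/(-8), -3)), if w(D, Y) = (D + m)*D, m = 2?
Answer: √29722/154 ≈ 1.1195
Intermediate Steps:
w(D, Y) = D*(2 + D) (w(D, Y) = (D + 2)*D = (2 + D)*D = D*(2 + D))
√(1/308 + w(-2/(-1) + 12/(-8), -3)) = √(1/308 + (-2/(-1) + 12/(-8))*(2 + (-2/(-1) + 12/(-8)))) = √(1/308 + (-2*(-1) + 12*(-⅛))*(2 + (-2*(-1) + 12*(-⅛)))) = √(1/308 + (2 - 3/2)*(2 + (2 - 3/2))) = √(1/308 + (2 + ½)/2) = √(1/308 + (½)*(5/2)) = √(1/308 + 5/4) = √(193/154) = √29722/154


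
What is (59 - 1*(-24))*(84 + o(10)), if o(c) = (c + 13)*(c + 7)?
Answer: 39425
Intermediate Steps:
o(c) = (7 + c)*(13 + c) (o(c) = (13 + c)*(7 + c) = (7 + c)*(13 + c))
(59 - 1*(-24))*(84 + o(10)) = (59 - 1*(-24))*(84 + (91 + 10² + 20*10)) = (59 + 24)*(84 + (91 + 100 + 200)) = 83*(84 + 391) = 83*475 = 39425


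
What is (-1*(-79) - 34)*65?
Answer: 2925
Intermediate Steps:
(-1*(-79) - 34)*65 = (79 - 34)*65 = 45*65 = 2925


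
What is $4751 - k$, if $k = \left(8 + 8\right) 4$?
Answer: $4687$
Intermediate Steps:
$k = 64$ ($k = 16 \cdot 4 = 64$)
$4751 - k = 4751 - 64 = 4687$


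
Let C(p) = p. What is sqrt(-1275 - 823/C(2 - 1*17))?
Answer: I*sqrt(274530)/15 ≈ 34.93*I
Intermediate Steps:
sqrt(-1275 - 823/C(2 - 1*17)) = sqrt(-1275 - 823/(2 - 1*17)) = sqrt(-1275 - 823/(2 - 17)) = sqrt(-1275 - 823/(-15)) = sqrt(-1275 - 823*(-1/15)) = sqrt(-1275 + 823/15) = sqrt(-18302/15) = I*sqrt(274530)/15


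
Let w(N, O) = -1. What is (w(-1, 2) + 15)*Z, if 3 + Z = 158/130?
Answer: -1624/65 ≈ -24.985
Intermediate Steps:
Z = -116/65 (Z = -3 + 158/130 = -3 + 158*(1/130) = -3 + 79/65 = -116/65 ≈ -1.7846)
(w(-1, 2) + 15)*Z = (-1 + 15)*(-116/65) = 14*(-116/65) = -1624/65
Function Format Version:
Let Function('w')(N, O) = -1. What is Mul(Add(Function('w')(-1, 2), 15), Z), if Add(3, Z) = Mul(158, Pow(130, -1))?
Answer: Rational(-1624, 65) ≈ -24.985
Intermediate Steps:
Z = Rational(-116, 65) (Z = Add(-3, Mul(158, Pow(130, -1))) = Add(-3, Mul(158, Rational(1, 130))) = Add(-3, Rational(79, 65)) = Rational(-116, 65) ≈ -1.7846)
Mul(Add(Function('w')(-1, 2), 15), Z) = Mul(Add(-1, 15), Rational(-116, 65)) = Mul(14, Rational(-116, 65)) = Rational(-1624, 65)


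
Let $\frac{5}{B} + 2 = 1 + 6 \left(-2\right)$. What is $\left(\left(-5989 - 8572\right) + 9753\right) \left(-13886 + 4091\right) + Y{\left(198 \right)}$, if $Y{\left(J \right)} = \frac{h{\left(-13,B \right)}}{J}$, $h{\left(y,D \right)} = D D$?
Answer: $\frac{1575871474345}{33462} \approx 4.7094 \cdot 10^{7}$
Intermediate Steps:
$B = - \frac{5}{13}$ ($B = \frac{5}{-2 + \left(1 + 6 \left(-2\right)\right)} = \frac{5}{-2 + \left(1 - 12\right)} = \frac{5}{-2 - 11} = \frac{5}{-13} = 5 \left(- \frac{1}{13}\right) = - \frac{5}{13} \approx -0.38462$)
$h{\left(y,D \right)} = D^{2}$
$Y{\left(J \right)} = \frac{25}{169 J}$ ($Y{\left(J \right)} = \frac{\left(- \frac{5}{13}\right)^{2}}{J} = \frac{25}{169 J}$)
$\left(\left(-5989 - 8572\right) + 9753\right) \left(-13886 + 4091\right) + Y{\left(198 \right)} = \left(\left(-5989 - 8572\right) + 9753\right) \left(-13886 + 4091\right) + \frac{25}{169 \cdot 198} = \left(-14561 + 9753\right) \left(-9795\right) + \frac{25}{169} \cdot \frac{1}{198} = \left(-4808\right) \left(-9795\right) + \frac{25}{33462} = 47094360 + \frac{25}{33462} = \frac{1575871474345}{33462}$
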